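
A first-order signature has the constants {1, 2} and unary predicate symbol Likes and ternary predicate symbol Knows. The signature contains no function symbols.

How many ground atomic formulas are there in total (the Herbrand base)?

With no function symbols, the Herbrand universe is just the 2 constants.
Ground atoms per predicate: Likes: 2, Knows: 2^3 = 8.
Herbrand base size = 2 + 8 = 10.

10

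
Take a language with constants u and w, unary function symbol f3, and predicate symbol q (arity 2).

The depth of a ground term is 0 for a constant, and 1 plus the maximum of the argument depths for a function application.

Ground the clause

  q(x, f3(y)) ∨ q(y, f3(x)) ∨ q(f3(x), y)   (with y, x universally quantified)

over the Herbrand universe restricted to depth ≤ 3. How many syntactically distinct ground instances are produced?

Ground terms of depth ≤ 3:
  If N_k denotes the number of depth-≤k ground terms, the 2 constants give N_0 = 2, and each function symbol of arity r contributes N_{k-1}^r new terms at level k: N_k = 2 + N_{k-1}.
  N_0 = 2
  N_1 = 2 + 2 = 4
  N_2 = 2 + 4 = 6
  N_3 = 2 + 6 = 8
  Explicitly: u, w, f3(u), f3(w), f3(f3(u)), f3(f3(w)), f3(f3(f3(u))), f3(f3(f3(w))).
So there are 8 ground terms available for substitution.
Each of y, x ranges independently over the available ground terms, and distinct assignments produce distinct instances.
Number of ground instances = 8^2 = 64.

64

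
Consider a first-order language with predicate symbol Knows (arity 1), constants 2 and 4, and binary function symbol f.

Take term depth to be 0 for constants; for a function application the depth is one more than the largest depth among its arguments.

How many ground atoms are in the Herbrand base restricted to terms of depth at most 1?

6

First count ground terms of depth ≤ 1.
Count level by level. With function symbols f/2, the terms of depth ≤ k are the 2 constants together with each function applied to depth-≤(k−1) tuples, so N_k = 2 + N_{k-1}^2.
N_0 = 2
N_1 = 2 + 2^2 = 6
Explicitly: 2, 4, f(2, 2), f(2, 4), f(4, 2), f(4, 4).
So |H| = 6.
Ground atoms are formed by filling each argument slot of a predicate with a term from H, so an r-ary predicate gives |H|^r atoms:
  Knows: 6
Total ground atoms: 6.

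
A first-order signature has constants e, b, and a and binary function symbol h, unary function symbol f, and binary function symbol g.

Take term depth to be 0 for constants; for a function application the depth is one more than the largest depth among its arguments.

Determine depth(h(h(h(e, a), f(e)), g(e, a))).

3

depth(h(e, a)) = 1 + max(0, 0) = 1
depth(f(e)) = 1 + depth(e) = 1 + 0 = 1
depth(h(h(e, a), f(e))) = 1 + max(1, 1) = 2
depth(g(e, a)) = 1 + max(0, 0) = 1
depth(h(h(h(e, a), f(e)), g(e, a))) = 1 + max(2, 1) = 3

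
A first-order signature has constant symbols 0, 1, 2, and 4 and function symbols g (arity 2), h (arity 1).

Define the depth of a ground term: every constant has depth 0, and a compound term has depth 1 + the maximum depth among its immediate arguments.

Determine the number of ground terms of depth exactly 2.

580

Let N_k = |{terms of depth ≤ k}|. Then N_0 = 4 and N_k = 4 + N_{k-1}^2 + N_{k-1} for k ≥ 1 (one summand per function symbol, arity giving the exponent).
N_0 = 4
N_1 = 4 + 4^2 + 4 = 24
N_2 = 4 + 24^2 + 24 = 604
Terms of depth exactly 2: N_2 − N_1 = 604 − 24 = 580.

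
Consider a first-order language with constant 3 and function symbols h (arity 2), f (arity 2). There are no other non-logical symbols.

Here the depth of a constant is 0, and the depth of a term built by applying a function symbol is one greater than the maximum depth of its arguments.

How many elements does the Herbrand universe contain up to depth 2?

19

Let N_k count ground terms of depth at most k. Each non-constant term of depth ≤ k is some function symbol applied to depth-≤(k−1) arguments, giving N_k = 1 + N_{k-1}^2 + N_{k-1}^2.
N_0 = 1
N_1 = 1 + 1^2 + 1^2 = 3
N_2 = 1 + 3^2 + 3^2 = 19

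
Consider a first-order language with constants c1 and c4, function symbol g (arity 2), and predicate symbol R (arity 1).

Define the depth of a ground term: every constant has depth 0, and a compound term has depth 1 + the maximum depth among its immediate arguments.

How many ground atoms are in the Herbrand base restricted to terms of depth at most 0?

First count ground terms of depth ≤ 0.
If N_k denotes the number of depth-≤k ground terms, the 2 constants give N_0 = 2, and each function symbol of arity r contributes N_{k-1}^r new terms at level k: N_k = 2 + N_{k-1}^2.
N_0 = 2
So |H| = 2.
For each predicate symbol, the number of ground atoms is |H| raised to its arity; summing:
  R: 2
Total ground atoms: 2.

2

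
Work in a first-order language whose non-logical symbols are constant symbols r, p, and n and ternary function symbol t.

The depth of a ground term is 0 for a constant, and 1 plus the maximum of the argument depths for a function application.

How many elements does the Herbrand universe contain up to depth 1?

30

If N_k denotes the number of depth-≤k ground terms, the 3 constants give N_0 = 3, and each function symbol of arity r contributes N_{k-1}^r new terms at level k: N_k = 3 + N_{k-1}^3.
N_0 = 3
N_1 = 3 + 3^3 = 30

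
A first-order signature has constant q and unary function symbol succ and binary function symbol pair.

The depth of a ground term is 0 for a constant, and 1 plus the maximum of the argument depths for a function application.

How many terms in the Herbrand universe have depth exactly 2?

10

Let N_k count ground terms of depth at most k. Each non-constant term of depth ≤ k is some function symbol applied to depth-≤(k−1) arguments, giving N_k = 1 + N_{k-1} + N_{k-1}^2.
N_0 = 1
N_1 = 1 + 1 + 1^2 = 3
N_2 = 1 + 3 + 3^2 = 13
Terms of depth exactly 2: N_2 − N_1 = 13 − 3 = 10.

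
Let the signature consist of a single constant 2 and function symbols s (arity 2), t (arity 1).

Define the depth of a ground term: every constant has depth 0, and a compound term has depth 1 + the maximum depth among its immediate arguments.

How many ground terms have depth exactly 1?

2

Count level by level. With function symbols s/2, t/1, the terms of depth ≤ k are the 1 constant together with each function applied to depth-≤(k−1) tuples, so N_k = 1 + N_{k-1}^2 + N_{k-1}.
N_0 = 1
N_1 = 1 + 1^2 + 1 = 3
Terms of depth exactly 1: N_1 − N_0 = 3 − 1 = 2.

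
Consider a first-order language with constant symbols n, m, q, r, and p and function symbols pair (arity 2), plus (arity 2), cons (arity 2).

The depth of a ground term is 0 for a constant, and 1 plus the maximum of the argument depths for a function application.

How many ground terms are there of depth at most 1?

If N_k denotes the number of depth-≤k ground terms, the 5 constants give N_0 = 5, and each function symbol of arity r contributes N_{k-1}^r new terms at level k: N_k = 5 + N_{k-1}^2 + N_{k-1}^2 + N_{k-1}^2.
N_0 = 5
N_1 = 5 + 5^2 + 5^2 + 5^2 = 80

80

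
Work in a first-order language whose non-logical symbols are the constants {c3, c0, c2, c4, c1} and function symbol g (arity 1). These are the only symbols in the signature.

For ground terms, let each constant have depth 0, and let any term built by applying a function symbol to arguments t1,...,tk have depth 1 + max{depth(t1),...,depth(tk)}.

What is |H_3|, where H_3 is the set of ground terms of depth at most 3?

20

Count level by level. With function symbols g/1, the terms of depth ≤ k are the 5 constants together with each function applied to depth-≤(k−1) tuples, so N_k = 5 + N_{k-1}.
N_0 = 5
N_1 = 5 + 5 = 10
N_2 = 5 + 10 = 15
N_3 = 5 + 15 = 20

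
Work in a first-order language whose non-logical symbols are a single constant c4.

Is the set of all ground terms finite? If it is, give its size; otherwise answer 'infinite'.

1

There are no function symbols, so the only ground term is the single constant.
The Herbrand universe is {c4}, finite with 1 element.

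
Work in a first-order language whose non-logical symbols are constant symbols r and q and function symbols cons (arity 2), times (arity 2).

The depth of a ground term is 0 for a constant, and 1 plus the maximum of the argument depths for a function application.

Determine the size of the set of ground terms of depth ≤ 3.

81610

Let N_k count ground terms of depth at most k. Each non-constant term of depth ≤ k is some function symbol applied to depth-≤(k−1) arguments, giving N_k = 2 + N_{k-1}^2 + N_{k-1}^2.
N_0 = 2
N_1 = 2 + 2^2 + 2^2 = 10
N_2 = 2 + 10^2 + 10^2 = 202
N_3 = 2 + 202^2 + 202^2 = 81610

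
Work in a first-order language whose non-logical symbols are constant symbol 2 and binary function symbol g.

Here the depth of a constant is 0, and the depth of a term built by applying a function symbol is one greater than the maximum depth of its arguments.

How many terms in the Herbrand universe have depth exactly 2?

If N_k denotes the number of depth-≤k ground terms, the 1 constant gives N_0 = 1, and each function symbol of arity r contributes N_{k-1}^r new terms at level k: N_k = 1 + N_{k-1}^2.
N_0 = 1
N_1 = 1 + 1^2 = 2
N_2 = 1 + 2^2 = 5
Terms of depth exactly 2: N_2 − N_1 = 5 − 2 = 3.

3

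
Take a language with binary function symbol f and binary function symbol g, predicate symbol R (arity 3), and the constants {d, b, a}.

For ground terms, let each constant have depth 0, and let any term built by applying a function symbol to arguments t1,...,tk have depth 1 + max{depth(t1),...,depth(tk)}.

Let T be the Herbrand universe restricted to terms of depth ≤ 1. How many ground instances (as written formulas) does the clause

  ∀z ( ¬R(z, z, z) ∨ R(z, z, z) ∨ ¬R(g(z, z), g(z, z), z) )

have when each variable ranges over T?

21

Ground terms of depth ≤ 1:
  Write N_k for the number of ground terms of depth ≤ k. A term of depth ≤ k is either a constant or a function symbol applied to arguments of depth ≤ k−1, so N_k = 3 + N_{k-1}^2 + N_{k-1}^2.
  N_0 = 3
  N_1 = 3 + 3^2 + 3^2 = 21
So there are 21 ground terms available for substitution.
There is 1 variable to instantiate (z),  occurring in at least one literal, so different choices give different ground instances.
Number of ground instances = 21.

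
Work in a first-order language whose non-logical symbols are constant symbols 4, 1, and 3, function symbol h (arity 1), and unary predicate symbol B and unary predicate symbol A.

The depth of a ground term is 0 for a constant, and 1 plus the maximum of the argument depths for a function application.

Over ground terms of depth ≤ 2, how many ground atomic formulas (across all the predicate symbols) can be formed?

18

First count ground terms of depth ≤ 2.
Let N_k count ground terms of depth at most k. Each non-constant term of depth ≤ k is some function symbol applied to depth-≤(k−1) arguments, giving N_k = 3 + N_{k-1}.
N_0 = 3
N_1 = 3 + 3 = 6
N_2 = 3 + 6 = 9
Explicitly: 4, 1, 3, h(4), h(1), h(3), h(h(4)), h(h(1)), h(h(3)).
So |H| = 9.
For each predicate symbol, the number of ground atoms is |H| raised to its arity; summing:
  B: 9;  A: 9
Total ground atoms: 9 + 9 = 18.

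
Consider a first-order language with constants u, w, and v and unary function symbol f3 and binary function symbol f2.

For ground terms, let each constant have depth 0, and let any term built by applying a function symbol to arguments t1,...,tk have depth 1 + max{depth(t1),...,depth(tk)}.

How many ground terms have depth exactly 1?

If N_k denotes the number of depth-≤k ground terms, the 3 constants give N_0 = 3, and each function symbol of arity r contributes N_{k-1}^r new terms at level k: N_k = 3 + N_{k-1} + N_{k-1}^2.
N_0 = 3
N_1 = 3 + 3 + 3^2 = 15
Terms of depth exactly 1: N_1 − N_0 = 15 − 3 = 12.

12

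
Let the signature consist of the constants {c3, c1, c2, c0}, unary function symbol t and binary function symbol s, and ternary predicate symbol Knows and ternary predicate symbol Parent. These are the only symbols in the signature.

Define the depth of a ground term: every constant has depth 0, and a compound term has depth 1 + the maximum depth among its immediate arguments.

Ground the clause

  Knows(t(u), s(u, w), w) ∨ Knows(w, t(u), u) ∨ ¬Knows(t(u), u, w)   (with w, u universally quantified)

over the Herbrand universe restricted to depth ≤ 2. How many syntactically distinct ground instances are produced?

364816

Ground terms of depth ≤ 2:
  Let N_k = |{terms of depth ≤ k}|. Then N_0 = 4 and N_k = 4 + N_{k-1} + N_{k-1}^2 for k ≥ 1 (one summand per function symbol, arity giving the exponent).
  N_0 = 4
  N_1 = 4 + 4 + 4^2 = 24
  N_2 = 4 + 24 + 24^2 = 604
So there are 604 ground terms available for substitution.
Each of w, u ranges independently over the available ground terms, and distinct assignments produce distinct instances.
Number of ground instances = 604^2 = 364816.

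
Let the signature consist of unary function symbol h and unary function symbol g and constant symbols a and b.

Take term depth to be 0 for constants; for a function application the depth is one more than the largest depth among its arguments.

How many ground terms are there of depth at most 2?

Count level by level. With function symbols h/1, g/1, the terms of depth ≤ k are the 2 constants together with each function applied to depth-≤(k−1) tuples, so N_k = 2 + N_{k-1} + N_{k-1}.
N_0 = 2
N_1 = 2 + 2 + 2 = 6
N_2 = 2 + 6 + 6 = 14

14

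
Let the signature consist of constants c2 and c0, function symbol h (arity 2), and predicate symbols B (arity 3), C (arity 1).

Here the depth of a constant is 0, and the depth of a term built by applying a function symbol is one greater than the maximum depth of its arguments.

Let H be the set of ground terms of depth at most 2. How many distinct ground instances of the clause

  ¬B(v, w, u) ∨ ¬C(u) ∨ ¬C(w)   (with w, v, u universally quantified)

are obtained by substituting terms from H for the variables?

54872

Ground terms of depth ≤ 2:
  Write N_k for the number of ground terms of depth ≤ k. A term of depth ≤ k is either a constant or a function symbol applied to arguments of depth ≤ k−1, so N_k = 2 + N_{k-1}^2.
  N_0 = 2
  N_1 = 2 + 2^2 = 6
  N_2 = 2 + 6^2 = 38
So there are 38 ground terms available for substitution.
The clause has 3 distinct variables (w, v, u), each appearing in the body. In the free term algebra distinct substitutions yield syntactically distinct ground instances.
Number of ground instances = 38^3 = 54872.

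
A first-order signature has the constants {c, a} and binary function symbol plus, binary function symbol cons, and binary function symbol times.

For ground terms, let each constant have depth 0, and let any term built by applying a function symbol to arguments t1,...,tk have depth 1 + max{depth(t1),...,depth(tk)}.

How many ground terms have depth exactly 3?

1043712

If N_k denotes the number of depth-≤k ground terms, the 2 constants give N_0 = 2, and each function symbol of arity r contributes N_{k-1}^r new terms at level k: N_k = 2 + N_{k-1}^2 + N_{k-1}^2 + N_{k-1}^2.
N_0 = 2
N_1 = 2 + 2^2 + 2^2 + 2^2 = 14
N_2 = 2 + 14^2 + 14^2 + 14^2 = 590
N_3 = 2 + 590^2 + 590^2 + 590^2 = 1044302
Terms of depth exactly 3: N_3 − N_2 = 1044302 − 590 = 1043712.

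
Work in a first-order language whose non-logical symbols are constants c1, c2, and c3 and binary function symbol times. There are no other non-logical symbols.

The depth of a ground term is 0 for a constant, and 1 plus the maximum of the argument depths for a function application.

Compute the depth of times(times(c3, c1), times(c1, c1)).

2

depth(times(c3, c1)) = 1 + max(0, 0) = 1
depth(times(c1, c1)) = 1 + max(0, 0) = 1
depth(times(times(c3, c1), times(c1, c1))) = 1 + max(1, 1) = 2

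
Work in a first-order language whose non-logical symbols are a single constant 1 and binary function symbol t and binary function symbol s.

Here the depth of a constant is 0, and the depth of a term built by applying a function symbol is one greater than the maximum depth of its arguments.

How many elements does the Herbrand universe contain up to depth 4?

1045459

Let N_k = |{terms of depth ≤ k}|. Then N_0 = 1 and N_k = 1 + N_{k-1}^2 + N_{k-1}^2 for k ≥ 1 (one summand per function symbol, arity giving the exponent).
N_0 = 1
N_1 = 1 + 1^2 + 1^2 = 3
N_2 = 1 + 3^2 + 3^2 = 19
N_3 = 1 + 19^2 + 19^2 = 723
N_4 = 1 + 723^2 + 723^2 = 1045459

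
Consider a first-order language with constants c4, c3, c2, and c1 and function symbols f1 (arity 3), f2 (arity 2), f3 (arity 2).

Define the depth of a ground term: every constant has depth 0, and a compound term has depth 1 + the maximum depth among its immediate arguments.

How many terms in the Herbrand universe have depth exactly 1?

Write N_k for the number of ground terms of depth ≤ k. A term of depth ≤ k is either a constant or a function symbol applied to arguments of depth ≤ k−1, so N_k = 4 + N_{k-1}^3 + N_{k-1}^2 + N_{k-1}^2.
N_0 = 4
N_1 = 4 + 4^3 + 4^2 + 4^2 = 100
Terms of depth exactly 1: N_1 − N_0 = 100 − 4 = 96.

96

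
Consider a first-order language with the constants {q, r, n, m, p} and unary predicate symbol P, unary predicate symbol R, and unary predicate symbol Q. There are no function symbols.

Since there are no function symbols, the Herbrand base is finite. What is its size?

With no function symbols, the Herbrand universe is just the 5 constants.
Ground atoms per predicate: P: 5, R: 5, Q: 5.
Herbrand base size = 5 + 5 + 5 = 15.

15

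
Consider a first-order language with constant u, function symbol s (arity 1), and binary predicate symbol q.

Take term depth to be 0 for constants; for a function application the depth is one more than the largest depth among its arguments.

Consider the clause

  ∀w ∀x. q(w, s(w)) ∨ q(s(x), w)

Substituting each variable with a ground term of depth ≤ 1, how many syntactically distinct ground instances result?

4

Ground terms of depth ≤ 1:
  Let N_k = |{terms of depth ≤ k}|. Then N_0 = 1 and N_k = 1 + N_{k-1} for k ≥ 1 (one summand per function symbol, arity giving the exponent).
  N_0 = 1
  N_1 = 1 + 1 = 2
So there are 2 ground terms available for substitution.
The clause has 2 distinct variables (w, x), each appearing in the body. In the free term algebra distinct substitutions yield syntactically distinct ground instances.
Number of ground instances = 2^2 = 4.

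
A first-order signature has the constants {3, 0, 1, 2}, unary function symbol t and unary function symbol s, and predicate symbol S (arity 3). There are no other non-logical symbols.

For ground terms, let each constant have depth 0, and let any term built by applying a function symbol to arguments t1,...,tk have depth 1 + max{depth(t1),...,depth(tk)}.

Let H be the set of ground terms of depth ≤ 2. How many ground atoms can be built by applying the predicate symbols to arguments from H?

21952

First count ground terms of depth ≤ 2.
Write N_k for the number of ground terms of depth ≤ k. A term of depth ≤ k is either a constant or a function symbol applied to arguments of depth ≤ k−1, so N_k = 4 + N_{k-1} + N_{k-1}.
N_0 = 4
N_1 = 4 + 4 + 4 = 12
N_2 = 4 + 12 + 12 = 28
So |H| = 28.
A ground atom is a predicate applied to a tuple of terms from H, so the count is the sum over predicates of |H|^arity:
  S: 28^3 = 21952
Total ground atoms: 21952.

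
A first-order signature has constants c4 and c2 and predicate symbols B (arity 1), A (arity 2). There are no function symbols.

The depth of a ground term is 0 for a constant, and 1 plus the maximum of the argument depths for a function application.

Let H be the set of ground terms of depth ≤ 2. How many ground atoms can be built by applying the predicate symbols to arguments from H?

6

First count ground terms of depth ≤ 2.
With no function symbols every ground term is a constant, so there are exactly 2 ground terms at every depth bound.
N_0 = 2
N_1 = 2
N_2 = 2
Explicitly: c4, c2.
So |H| = 2.
A ground atom is a predicate applied to a tuple of terms from H, so the count is the sum over predicates of |H|^arity:
  B: 2;  A: 2^2 = 4
Total ground atoms: 2 + 4 = 6.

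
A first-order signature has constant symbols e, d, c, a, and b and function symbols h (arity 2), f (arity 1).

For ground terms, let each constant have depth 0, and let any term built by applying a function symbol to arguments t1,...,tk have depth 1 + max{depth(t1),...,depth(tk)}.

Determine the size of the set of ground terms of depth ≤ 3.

If N_k denotes the number of depth-≤k ground terms, the 5 constants give N_0 = 5, and each function symbol of arity r contributes N_{k-1}^r new terms at level k: N_k = 5 + N_{k-1}^2 + N_{k-1}.
N_0 = 5
N_1 = 5 + 5^2 + 5 = 35
N_2 = 5 + 35^2 + 35 = 1265
N_3 = 5 + 1265^2 + 1265 = 1601495

1601495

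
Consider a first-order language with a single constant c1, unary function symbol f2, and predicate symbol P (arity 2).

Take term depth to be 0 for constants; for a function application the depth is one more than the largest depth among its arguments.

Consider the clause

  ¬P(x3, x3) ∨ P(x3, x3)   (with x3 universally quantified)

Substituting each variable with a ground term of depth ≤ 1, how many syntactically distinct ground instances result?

2

Ground terms of depth ≤ 1:
  Let N_k count ground terms of depth at most k. Each non-constant term of depth ≤ k is some function symbol applied to depth-≤(k−1) arguments, giving N_k = 1 + N_{k-1}.
  N_0 = 1
  N_1 = 1 + 1 = 2
  Explicitly: c1, f2(c1).
So there are 2 ground terms available for substitution.
There is 1 variable to instantiate (x3),  occurring in at least one literal, so different choices give different ground instances.
Number of ground instances = 2.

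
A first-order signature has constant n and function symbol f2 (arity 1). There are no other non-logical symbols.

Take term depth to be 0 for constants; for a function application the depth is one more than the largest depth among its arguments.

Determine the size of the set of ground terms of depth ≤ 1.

Let N_k = |{terms of depth ≤ k}|. Then N_0 = 1 and N_k = 1 + N_{k-1} for k ≥ 1 (one summand per function symbol, arity giving the exponent).
N_0 = 1
N_1 = 1 + 1 = 2
Explicitly: n, f2(n).

2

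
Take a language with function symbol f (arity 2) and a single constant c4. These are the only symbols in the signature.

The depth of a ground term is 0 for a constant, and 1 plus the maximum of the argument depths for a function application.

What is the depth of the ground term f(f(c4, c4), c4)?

depth(f(c4, c4)) = 1 + max(0, 0) = 1
depth(f(f(c4, c4), c4)) = 1 + max(1, 0) = 2

2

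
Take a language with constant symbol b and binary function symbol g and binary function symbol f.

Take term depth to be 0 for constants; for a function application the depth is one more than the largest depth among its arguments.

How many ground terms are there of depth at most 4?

Let N_k count ground terms of depth at most k. Each non-constant term of depth ≤ k is some function symbol applied to depth-≤(k−1) arguments, giving N_k = 1 + N_{k-1}^2 + N_{k-1}^2.
N_0 = 1
N_1 = 1 + 1^2 + 1^2 = 3
N_2 = 1 + 3^2 + 3^2 = 19
N_3 = 1 + 19^2 + 19^2 = 723
N_4 = 1 + 723^2 + 723^2 = 1045459

1045459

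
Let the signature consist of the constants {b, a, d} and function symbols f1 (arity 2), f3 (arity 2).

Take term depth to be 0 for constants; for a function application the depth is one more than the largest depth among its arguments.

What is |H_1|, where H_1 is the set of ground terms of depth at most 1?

21

Let N_k count ground terms of depth at most k. Each non-constant term of depth ≤ k is some function symbol applied to depth-≤(k−1) arguments, giving N_k = 3 + N_{k-1}^2 + N_{k-1}^2.
N_0 = 3
N_1 = 3 + 3^2 + 3^2 = 21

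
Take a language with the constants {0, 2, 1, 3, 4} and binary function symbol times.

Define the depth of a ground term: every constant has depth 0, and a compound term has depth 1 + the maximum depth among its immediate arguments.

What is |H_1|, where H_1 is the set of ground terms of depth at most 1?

30

If N_k denotes the number of depth-≤k ground terms, the 5 constants give N_0 = 5, and each function symbol of arity r contributes N_{k-1}^r new terms at level k: N_k = 5 + N_{k-1}^2.
N_0 = 5
N_1 = 5 + 5^2 = 30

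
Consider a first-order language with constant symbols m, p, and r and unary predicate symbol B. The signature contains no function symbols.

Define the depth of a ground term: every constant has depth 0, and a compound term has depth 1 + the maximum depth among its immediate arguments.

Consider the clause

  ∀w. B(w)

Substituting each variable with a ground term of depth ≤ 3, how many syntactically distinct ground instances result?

3

Ground terms of depth ≤ 3:
  With no function symbols every ground term is a constant, so there are exactly 3 ground terms at every depth bound.
  N_0 = 3
  N_1 = 3
  N_2 = 3
  N_3 = 3
  Explicitly: m, p, r.
So there are 3 ground terms available for substitution.
The clause has 1 distinct variable (w), which appears in the body. In the free term algebra distinct substitutions yield syntactically distinct ground instances.
Number of ground instances = 3.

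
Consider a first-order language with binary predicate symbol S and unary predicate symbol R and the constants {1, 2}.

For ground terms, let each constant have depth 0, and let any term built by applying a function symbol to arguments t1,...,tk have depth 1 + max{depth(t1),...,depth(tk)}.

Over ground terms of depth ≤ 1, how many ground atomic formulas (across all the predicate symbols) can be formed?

6

First count ground terms of depth ≤ 1.
With no function symbols every ground term is a constant, so there are exactly 2 ground terms at every depth bound.
N_0 = 2
N_1 = 2
So |H| = 2.
Ground atoms are formed by filling each argument slot of a predicate with a term from H, so an r-ary predicate gives |H|^r atoms:
  S: 2^2 = 4;  R: 2
Total ground atoms: 4 + 2 = 6.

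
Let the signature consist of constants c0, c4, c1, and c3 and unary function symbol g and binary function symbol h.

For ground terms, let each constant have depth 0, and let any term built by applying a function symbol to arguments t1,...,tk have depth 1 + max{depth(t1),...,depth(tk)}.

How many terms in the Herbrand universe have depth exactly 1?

Let N_k count ground terms of depth at most k. Each non-constant term of depth ≤ k is some function symbol applied to depth-≤(k−1) arguments, giving N_k = 4 + N_{k-1} + N_{k-1}^2.
N_0 = 4
N_1 = 4 + 4 + 4^2 = 24
Terms of depth exactly 1: N_1 − N_0 = 24 − 4 = 20.

20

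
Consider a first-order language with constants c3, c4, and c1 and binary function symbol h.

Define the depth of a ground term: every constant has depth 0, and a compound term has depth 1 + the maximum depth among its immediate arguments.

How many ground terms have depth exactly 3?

Count level by level. With function symbols h/2, the terms of depth ≤ k are the 3 constants together with each function applied to depth-≤(k−1) tuples, so N_k = 3 + N_{k-1}^2.
N_0 = 3
N_1 = 3 + 3^2 = 12
N_2 = 3 + 12^2 = 147
N_3 = 3 + 147^2 = 21612
Terms of depth exactly 3: N_3 − N_2 = 21612 − 147 = 21465.

21465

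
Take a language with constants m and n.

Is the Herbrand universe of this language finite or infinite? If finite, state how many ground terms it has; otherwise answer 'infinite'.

There are no function symbols, so every ground term is one of the 2 constants.
The Herbrand universe is {m, n}, which is finite with 2 elements.

2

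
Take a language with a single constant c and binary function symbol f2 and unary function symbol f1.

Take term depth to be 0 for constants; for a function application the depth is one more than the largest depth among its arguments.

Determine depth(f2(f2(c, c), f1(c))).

2

depth(f2(c, c)) = 1 + max(0, 0) = 1
depth(f1(c)) = 1 + depth(c) = 1 + 0 = 1
depth(f2(f2(c, c), f1(c))) = 1 + max(1, 1) = 2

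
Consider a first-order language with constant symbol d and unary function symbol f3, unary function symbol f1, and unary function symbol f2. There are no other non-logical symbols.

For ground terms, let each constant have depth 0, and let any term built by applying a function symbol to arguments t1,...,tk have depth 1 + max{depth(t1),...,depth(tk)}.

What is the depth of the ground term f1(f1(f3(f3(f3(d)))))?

depth(f3(d)) = 1 + depth(d) = 1 + 0 = 1
depth(f3(f3(d))) = 1 + depth(f3(d)) = 1 + 1 = 2
depth(f3(f3(f3(d)))) = 1 + depth(f3(f3(d))) = 1 + 2 = 3
depth(f1(f3(f3(f3(d))))) = 1 + depth(f3(f3(f3(d)))) = 1 + 3 = 4
depth(f1(f1(f3(f3(f3(d)))))) = 1 + depth(f1(f3(f3(f3(d))))) = 1 + 4 = 5

5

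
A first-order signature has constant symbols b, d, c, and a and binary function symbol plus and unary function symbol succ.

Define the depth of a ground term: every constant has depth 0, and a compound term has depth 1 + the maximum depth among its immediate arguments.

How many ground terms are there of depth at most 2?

Count level by level. With function symbols plus/2, succ/1, the terms of depth ≤ k are the 4 constants together with each function applied to depth-≤(k−1) tuples, so N_k = 4 + N_{k-1}^2 + N_{k-1}.
N_0 = 4
N_1 = 4 + 4^2 + 4 = 24
N_2 = 4 + 24^2 + 24 = 604

604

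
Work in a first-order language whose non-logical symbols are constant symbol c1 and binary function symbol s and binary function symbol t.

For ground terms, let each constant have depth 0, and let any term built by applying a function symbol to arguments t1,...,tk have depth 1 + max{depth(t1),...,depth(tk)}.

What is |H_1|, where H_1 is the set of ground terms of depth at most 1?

3

Write N_k for the number of ground terms of depth ≤ k. A term of depth ≤ k is either a constant or a function symbol applied to arguments of depth ≤ k−1, so N_k = 1 + N_{k-1}^2 + N_{k-1}^2.
N_0 = 1
N_1 = 1 + 1^2 + 1^2 = 3
Explicitly: c1, s(c1, c1), t(c1, c1).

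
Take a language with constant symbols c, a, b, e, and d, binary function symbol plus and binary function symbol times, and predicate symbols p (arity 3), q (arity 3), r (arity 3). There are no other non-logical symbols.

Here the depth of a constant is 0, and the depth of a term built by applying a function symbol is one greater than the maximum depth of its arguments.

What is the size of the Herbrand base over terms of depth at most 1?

First count ground terms of depth ≤ 1.
Count level by level. With function symbols plus/2, times/2, the terms of depth ≤ k are the 5 constants together with each function applied to depth-≤(k−1) tuples, so N_k = 5 + N_{k-1}^2 + N_{k-1}^2.
N_0 = 5
N_1 = 5 + 5^2 + 5^2 = 55
So |H| = 55.
Ground atoms are formed by filling each argument slot of a predicate with a term from H, so an r-ary predicate gives |H|^r atoms:
  p: 55^3 = 166375;  q: 55^3 = 166375;  r: 55^3 = 166375
Total ground atoms: 166375 + 166375 + 166375 = 499125.

499125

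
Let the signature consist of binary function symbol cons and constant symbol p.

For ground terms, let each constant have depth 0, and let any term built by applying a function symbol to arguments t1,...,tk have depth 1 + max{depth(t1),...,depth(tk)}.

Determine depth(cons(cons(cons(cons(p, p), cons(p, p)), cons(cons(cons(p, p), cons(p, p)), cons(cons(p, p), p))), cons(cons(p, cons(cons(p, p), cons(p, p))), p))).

depth(cons(p, p)) = 1 + max(0, 0) = 1
depth(cons(cons(p, p), cons(p, p))) = 1 + max(1, 1) = 2
depth(cons(cons(p, p), p)) = 1 + max(1, 0) = 2
depth(cons(cons(cons(p, p), cons(p, p)), cons(cons(p, p), p))) = 1 + max(2, 2) = 3
depth(cons(cons(cons(p, p), cons(p, p)), cons(cons(cons(p, p), cons(p, p)), cons(cons(p, p), p)))) = 1 + max(2, 3) = 4
depth(cons(p, cons(cons(p, p), cons(p, p)))) = 1 + max(0, 2) = 3
depth(cons(cons(p, cons(cons(p, p), cons(p, p))), p)) = 1 + max(3, 0) = 4
depth(cons(cons(cons(cons(p, p), cons(p, p)), cons(cons(cons(p, p), cons(p, p)), cons(cons(p, p), p))), cons(cons(p, cons(cons(p, p), cons(p, p))), p))) = 1 + max(4, 4) = 5

5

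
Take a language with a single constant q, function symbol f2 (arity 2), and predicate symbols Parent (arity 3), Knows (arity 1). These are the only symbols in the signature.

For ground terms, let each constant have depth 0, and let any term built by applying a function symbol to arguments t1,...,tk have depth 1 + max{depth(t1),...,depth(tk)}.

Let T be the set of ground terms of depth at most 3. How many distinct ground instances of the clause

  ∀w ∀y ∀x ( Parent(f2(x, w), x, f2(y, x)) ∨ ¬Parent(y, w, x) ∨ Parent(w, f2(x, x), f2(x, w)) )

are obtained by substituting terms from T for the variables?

17576

Ground terms of depth ≤ 3:
  If N_k denotes the number of depth-≤k ground terms, the 1 constant gives N_0 = 1, and each function symbol of arity r contributes N_{k-1}^r new terms at level k: N_k = 1 + N_{k-1}^2.
  N_0 = 1
  N_1 = 1 + 1^2 = 2
  N_2 = 1 + 2^2 = 5
  N_3 = 1 + 5^2 = 26
So there are 26 ground terms available for substitution.
Each of w, y, x ranges independently over the available ground terms, and distinct assignments produce distinct instances.
Number of ground instances = 26^3 = 17576.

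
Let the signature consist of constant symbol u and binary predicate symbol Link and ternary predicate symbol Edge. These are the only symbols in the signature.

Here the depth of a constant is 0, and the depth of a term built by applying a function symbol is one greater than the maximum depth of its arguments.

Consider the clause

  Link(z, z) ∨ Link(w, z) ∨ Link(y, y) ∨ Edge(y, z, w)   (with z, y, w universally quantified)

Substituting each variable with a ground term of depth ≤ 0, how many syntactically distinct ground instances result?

Ground terms of depth ≤ 0:
  With no function symbols every ground term is a constant, so there is exactly 1 ground term at every depth bound.
  N_0 = 1
  Explicitly: u.
So there is exactly 1 ground term available for substitution.
The body mentions every one of the 3 quantified variables; since ground terms form a free algebra, no two substitutions collapse to the same formula.
Number of ground instances = 1^3 = 1.

1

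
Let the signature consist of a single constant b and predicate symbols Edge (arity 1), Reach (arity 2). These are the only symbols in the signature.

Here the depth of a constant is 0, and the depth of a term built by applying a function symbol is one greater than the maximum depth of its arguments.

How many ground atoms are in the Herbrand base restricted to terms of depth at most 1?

2

First count ground terms of depth ≤ 1.
With no function symbols every ground term is a constant, so there is exactly 1 ground term at every depth bound.
N_0 = 1
N_1 = 1
So |H| = 1.
A ground atom is a predicate applied to a tuple of terms from H, so the count is the sum over predicates of |H|^arity:
  Edge: 1;  Reach: 1^2 = 1
Total ground atoms: 1 + 1 = 2.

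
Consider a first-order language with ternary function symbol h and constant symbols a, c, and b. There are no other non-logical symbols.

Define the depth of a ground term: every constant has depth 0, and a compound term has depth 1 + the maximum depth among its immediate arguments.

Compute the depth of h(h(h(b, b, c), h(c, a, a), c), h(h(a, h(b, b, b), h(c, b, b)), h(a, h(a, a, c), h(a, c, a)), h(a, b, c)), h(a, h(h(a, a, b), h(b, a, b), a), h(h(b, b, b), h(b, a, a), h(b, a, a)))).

depth(h(b, b, c)) = 1 + max(0, 0, 0) = 1
depth(h(c, a, a)) = 1 + max(0, 0, 0) = 1
depth(h(h(b, b, c), h(c, a, a), c)) = 1 + max(1, 1, 0) = 2
depth(h(b, b, b)) = 1 + max(0, 0, 0) = 1
depth(h(c, b, b)) = 1 + max(0, 0, 0) = 1
depth(h(a, h(b, b, b), h(c, b, b))) = 1 + max(0, 1, 1) = 2
depth(h(a, a, c)) = 1 + max(0, 0, 0) = 1
depth(h(a, c, a)) = 1 + max(0, 0, 0) = 1
depth(h(a, h(a, a, c), h(a, c, a))) = 1 + max(0, 1, 1) = 2
depth(h(a, b, c)) = 1 + max(0, 0, 0) = 1
depth(h(h(a, h(b, b, b), h(c, b, b)), h(a, h(a, a, c), h(a, c, a)), h(a, b, c))) = 1 + max(2, 2, 1) = 3
depth(h(a, a, b)) = 1 + max(0, 0, 0) = 1
depth(h(b, a, b)) = 1 + max(0, 0, 0) = 1
depth(h(h(a, a, b), h(b, a, b), a)) = 1 + max(1, 1, 0) = 2
depth(h(b, a, a)) = 1 + max(0, 0, 0) = 1
depth(h(h(b, b, b), h(b, a, a), h(b, a, a))) = 1 + max(1, 1, 1) = 2
depth(h(a, h(h(a, a, b), h(b, a, b), a), h(h(b, b, b), h(b, a, a), h(b, a, a)))) = 1 + max(0, 2, 2) = 3
depth(h(h(h(b, b, c), h(c, a, a), c), h(h(a, h(b, b, b), h(c, b, b)), h(a, h(a, a, c), h(a, c, a)), h(a, b, c)), h(a, h(h(a, a, b), h(b, a, b), a), h(h(b, b, b), h(b, a, a), h(b, a, a))))) = 1 + max(2, 3, 3) = 4

4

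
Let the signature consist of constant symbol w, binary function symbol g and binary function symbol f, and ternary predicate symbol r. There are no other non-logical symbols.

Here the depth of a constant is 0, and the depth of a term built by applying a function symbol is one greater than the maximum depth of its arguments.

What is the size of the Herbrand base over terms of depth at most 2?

First count ground terms of depth ≤ 2.
If N_k denotes the number of depth-≤k ground terms, the 1 constant gives N_0 = 1, and each function symbol of arity r contributes N_{k-1}^r new terms at level k: N_k = 1 + N_{k-1}^2 + N_{k-1}^2.
N_0 = 1
N_1 = 1 + 1^2 + 1^2 = 3
N_2 = 1 + 3^2 + 3^2 = 19
So |H| = 19.
A ground atom is a predicate applied to a tuple of terms from H, so the count is the sum over predicates of |H|^arity:
  r: 19^3 = 6859
Total ground atoms: 6859.

6859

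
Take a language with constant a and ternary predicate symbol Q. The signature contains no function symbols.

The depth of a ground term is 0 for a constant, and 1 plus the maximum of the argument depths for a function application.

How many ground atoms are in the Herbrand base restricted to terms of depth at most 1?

First count ground terms of depth ≤ 1.
With no function symbols every ground term is a constant, so there is exactly 1 ground term at every depth bound.
N_0 = 1
N_1 = 1
Explicitly: a.
So |H| = 1.
A ground atom is a predicate applied to a tuple of terms from H, so the count is the sum over predicates of |H|^arity:
  Q: 1^3 = 1
Total ground atoms: 1.

1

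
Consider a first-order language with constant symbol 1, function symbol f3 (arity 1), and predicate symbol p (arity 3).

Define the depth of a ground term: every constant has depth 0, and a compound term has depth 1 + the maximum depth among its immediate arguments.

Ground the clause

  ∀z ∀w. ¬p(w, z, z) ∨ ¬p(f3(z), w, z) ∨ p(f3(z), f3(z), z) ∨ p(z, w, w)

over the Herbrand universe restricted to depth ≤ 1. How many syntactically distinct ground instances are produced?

4

Ground terms of depth ≤ 1:
  Let N_k = |{terms of depth ≤ k}|. Then N_0 = 1 and N_k = 1 + N_{k-1} for k ≥ 1 (one summand per function symbol, arity giving the exponent).
  N_0 = 1
  N_1 = 1 + 1 = 2
So there are 2 ground terms available for substitution.
There are 2 variables to instantiate (z, w), each occurring in at least one literal, so different choices give different ground instances.
Number of ground instances = 2^2 = 4.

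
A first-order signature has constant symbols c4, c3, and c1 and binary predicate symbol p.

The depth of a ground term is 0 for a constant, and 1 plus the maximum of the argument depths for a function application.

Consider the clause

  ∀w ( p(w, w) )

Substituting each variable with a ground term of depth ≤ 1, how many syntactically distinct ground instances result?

Ground terms of depth ≤ 1:
  With no function symbols every ground term is a constant, so there are exactly 3 ground terms at every depth bound.
  N_0 = 3
  N_1 = 3
So there are 3 ground terms available for substitution.
The clause has 1 distinct variable (w), which appears in the body. In the free term algebra distinct substitutions yield syntactically distinct ground instances.
Number of ground instances = 3.

3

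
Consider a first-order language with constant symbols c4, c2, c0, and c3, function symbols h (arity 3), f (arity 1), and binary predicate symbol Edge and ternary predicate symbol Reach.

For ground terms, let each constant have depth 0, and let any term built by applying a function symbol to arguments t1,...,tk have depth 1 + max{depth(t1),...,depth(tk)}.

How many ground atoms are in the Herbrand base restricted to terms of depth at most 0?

80

First count ground terms of depth ≤ 0.
Count level by level. With function symbols h/3, f/1, the terms of depth ≤ k are the 4 constants together with each function applied to depth-≤(k−1) tuples, so N_k = 4 + N_{k-1}^3 + N_{k-1}.
N_0 = 4
Explicitly: c4, c2, c0, c3.
So |H| = 4.
A ground atom is a predicate applied to a tuple of terms from H, so the count is the sum over predicates of |H|^arity:
  Edge: 4^2 = 16;  Reach: 4^3 = 64
Total ground atoms: 16 + 64 = 80.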